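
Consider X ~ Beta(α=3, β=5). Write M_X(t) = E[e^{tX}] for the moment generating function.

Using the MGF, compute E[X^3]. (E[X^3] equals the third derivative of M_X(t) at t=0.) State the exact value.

M_X(t) = ₁F₁(3; 8; t)
dM/dt = 3*₁F₁(4; 9; t)/8
d^2M/dt^2 = ₁F₁(5; 10; t)/6
d^3M/dt^3 = ₁F₁(6; 11; t)/12

E[X^3] = d^3M/dt^3 |_{t=0} = 1/12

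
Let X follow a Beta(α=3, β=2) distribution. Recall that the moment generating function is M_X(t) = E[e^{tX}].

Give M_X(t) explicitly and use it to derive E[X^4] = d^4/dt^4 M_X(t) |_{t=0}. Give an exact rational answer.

E[X^4] = d^4M/dt^4 |_{t=0} = 3/14

M_X(t) = ₁F₁(3; 5; t)
dM/dt = 3*₁F₁(4; 6; t)/5
d^2M/dt^2 = 2*₁F₁(5; 7; t)/5
d^3M/dt^3 = 2*₁F₁(6; 8; t)/7
d^4M/dt^4 = 3*₁F₁(7; 9; t)/14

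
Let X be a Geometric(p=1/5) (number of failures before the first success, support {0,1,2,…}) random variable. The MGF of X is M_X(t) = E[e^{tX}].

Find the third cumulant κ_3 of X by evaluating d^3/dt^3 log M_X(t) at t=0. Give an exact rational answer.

κ_3 = D^3[K](0) = 180

M_X(t) = 1/(5*(1 - 4*e^(t)/5))
K_X(t) = log M_X(t) = -log(1 - 4*e^(t)/5) - log(5)
D^3[K](t) = (-80*e^(2*t) - 100*e^(t))/(64*e^(3*t) - 240*e^(2*t) + 300*e^(t) - 125)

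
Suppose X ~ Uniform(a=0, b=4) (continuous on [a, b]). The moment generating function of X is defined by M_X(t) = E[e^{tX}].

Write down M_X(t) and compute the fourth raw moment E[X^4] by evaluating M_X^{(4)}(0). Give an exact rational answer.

M_X(t) = (e^(4*t) - 1)/(4*t)
D^4[M](t) = (64*t^4*e^(4*t) - 64*t^3*e^(4*t) + 48*t^2*e^(4*t) - 24*t*e^(4*t) + 6*e^(4*t) - 6)/t^5

E[X^4] = D^4[M](0) = 256/5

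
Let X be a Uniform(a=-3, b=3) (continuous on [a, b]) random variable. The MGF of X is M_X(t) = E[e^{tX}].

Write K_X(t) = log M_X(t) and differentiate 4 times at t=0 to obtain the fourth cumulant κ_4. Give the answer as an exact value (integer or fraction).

κ_4 = K^(4)(0) = -54/5

M_X(t) = (e^(3*t) - e^(-3*t))/(6*t)
K_X(t) = log M_X(t) = -log(t) + log(e^(3*t) - e^(-3*t)) - log(6)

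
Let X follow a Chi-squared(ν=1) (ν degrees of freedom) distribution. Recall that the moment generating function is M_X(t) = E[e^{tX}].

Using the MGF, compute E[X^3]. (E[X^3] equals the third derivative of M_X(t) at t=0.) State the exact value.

M_X(t) = 1/√(1 - 2*t)
M^(3)(t) = -15/(8*t^3*√(1 - 2*t) - 12*t^2*√(1 - 2*t) + 6*t*√(1 - 2*t) - √(1 - 2*t))

E[X^3] = M^(3)(0) = 15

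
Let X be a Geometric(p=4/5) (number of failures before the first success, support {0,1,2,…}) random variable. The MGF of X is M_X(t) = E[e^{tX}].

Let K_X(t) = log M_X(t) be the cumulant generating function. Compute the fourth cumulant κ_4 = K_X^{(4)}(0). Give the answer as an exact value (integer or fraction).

M_X(t) = 4/(5*(1 - e^(t)/5))
K_X(t) = log M_X(t) = -log(1 - e^(t)/5) - log(5) + 2*log(2)
K′(t) = -e^(t)/(e^(t) - 5)
K′′(t) = 5*e^(t)/(e^(2*t) - 10*e^(t) + 25)
K′′′(t) = (-5*e^(2*t) - 25*e^(t))/(e^(3*t) - 15*e^(2*t) + 75*e^(t) - 125)
K′′′′(t) = (5*e^(3*t) + 100*e^(2*t) + 125*e^(t))/(e^(4*t) - 20*e^(3*t) + 150*e^(2*t) - 500*e^(t) + 625)

κ_4 = K′′′′(0) = 115/128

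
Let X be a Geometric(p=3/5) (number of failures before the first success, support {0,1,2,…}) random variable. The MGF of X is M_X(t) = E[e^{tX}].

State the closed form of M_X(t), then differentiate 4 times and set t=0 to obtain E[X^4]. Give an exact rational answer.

E[X^4] = d^4M/dt^4 |_{t=0} = 602/27

M_X(t) = 3/(5*(1 - 2*e^(t)/5))
dM/dt = 6*e^(t)/(4*e^(2*t) - 20*e^(t) + 25)
d^2M/dt^2 = (-12*e^(2*t) - 30*e^(t))/(8*e^(3*t) - 60*e^(2*t) + 150*e^(t) - 125)
d^3M/dt^3 = (24*e^(3*t) + 240*e^(2*t) + 150*e^(t))/(16*e^(4*t) - 160*e^(3*t) + 600*e^(2*t) - 1000*e^(t) + 625)
d^4M/dt^4 = (-48*e^(4*t) - 1320*e^(3*t) - 3300*e^(2*t) - 750*e^(t))/(32*e^(5*t) - 400*e^(4*t) + 2000*e^(3*t) - 5000*e^(2*t) + 6250*e^(t) - 3125)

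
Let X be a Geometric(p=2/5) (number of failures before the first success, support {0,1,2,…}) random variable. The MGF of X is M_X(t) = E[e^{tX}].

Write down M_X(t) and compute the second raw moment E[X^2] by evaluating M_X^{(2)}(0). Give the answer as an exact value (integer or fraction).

E[X^2] = D^2[M](0) = 6

M_X(t) = 2/(5*(1 - 3*e^(t)/5))
D^2[M](t) = (-18*e^(2*t) - 30*e^(t))/(27*e^(3*t) - 135*e^(2*t) + 225*e^(t) - 125)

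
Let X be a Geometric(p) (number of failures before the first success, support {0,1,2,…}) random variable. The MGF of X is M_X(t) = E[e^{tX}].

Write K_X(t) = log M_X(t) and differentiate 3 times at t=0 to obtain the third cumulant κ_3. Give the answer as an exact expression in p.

κ_3 = K′′′(0) = (p^2 - 3*p + 2)/p^3

M_X(t) = p/(-(1 - p)*e^(t) + 1)
K_X(t) = log M_X(t) = log(p) - log(-(1 - p)*e^(t) + 1)
K′(t) = (-p*e^(t) + e^(t))/(p*e^(t) - e^(t) + 1)
K′′(t) = (-p*e^(t) + e^(t))/(p^2*e^(2*t) - 2*p*e^(2*t) + 2*p*e^(t) + e^(2*t) - 2*e^(t) + 1)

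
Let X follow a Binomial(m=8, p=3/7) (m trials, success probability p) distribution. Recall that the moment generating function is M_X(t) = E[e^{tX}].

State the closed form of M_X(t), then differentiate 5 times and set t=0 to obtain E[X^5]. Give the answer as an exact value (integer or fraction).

E[X^5] = D^5[M](0) = 3560352/2401

M_X(t) = (3*e^(t)/7 + 4/7)^8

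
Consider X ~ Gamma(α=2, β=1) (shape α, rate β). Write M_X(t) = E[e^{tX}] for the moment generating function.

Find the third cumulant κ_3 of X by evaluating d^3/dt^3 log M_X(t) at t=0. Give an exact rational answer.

κ_3 = d^3K/dt^3 |_{t=0} = 4

M_X(t) = (1 - t)^(-2)
K_X(t) = log M_X(t) = -2*log(1 - t)
dK/dt = -2/(t - 1)
d^2K/dt^2 = 2/(t^2 - 2*t + 1)
d^3K/dt^3 = -4/(t^3 - 3*t^2 + 3*t - 1)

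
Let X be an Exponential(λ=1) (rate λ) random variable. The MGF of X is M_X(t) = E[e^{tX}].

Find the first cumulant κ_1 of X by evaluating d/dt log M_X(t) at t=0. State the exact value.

κ_1 = dK/dt |_{t=0} = 1

M_X(t) = 1/(1 - t)
K_X(t) = log M_X(t) = -log(1 - t)
dK/dt = -1/(t - 1)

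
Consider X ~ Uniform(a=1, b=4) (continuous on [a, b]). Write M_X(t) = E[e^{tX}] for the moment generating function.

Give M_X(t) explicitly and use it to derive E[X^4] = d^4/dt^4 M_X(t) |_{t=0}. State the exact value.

E[X^4] = M′′′′(0) = 341/5

M_X(t) = (e^(4*t) - e^(t))/(3*t)
M′(t) = (4*t*e^(4*t) - t*e^(t) - e^(4*t) + e^(t))/(3*t^2)
M′′(t) = (16*t^2*e^(4*t) - t^2*e^(t) - 8*t*e^(4*t) + 2*t*e^(t) + 2*e^(4*t) - 2*e^(t))/(3*t^3)
M′′′(t) = (64*t^3*e^(4*t) - t^3*e^(t) - 48*t^2*e^(4*t) + 3*t^2*e^(t) + 24*t*e^(4*t) - 6*t*e^(t) - 6*e^(4*t) + 6*e^(t))/(3*t^4)
M′′′′(t) = (256*t^4*e^(4*t) - t^4*e^(t) - 256*t^3*e^(4*t) + 4*t^3*e^(t) + 192*t^2*e^(4*t) - 12*t^2*e^(t) - 96*t*e^(4*t) + 24*t*e^(t) + 24*e^(4*t) - 24*e^(t))/(3*t^5)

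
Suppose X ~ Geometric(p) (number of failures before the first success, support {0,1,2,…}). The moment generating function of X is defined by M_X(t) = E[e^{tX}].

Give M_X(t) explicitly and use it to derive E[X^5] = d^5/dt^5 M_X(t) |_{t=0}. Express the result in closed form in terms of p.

M_X(t) = p/(-(1 - p)*e^(t) + 1)
dM/dt = (-p^2*e^(t) + p*e^(t))/(p^2*e^(2*t) - 2*p*e^(2*t) + 2*p*e^(t) + e^(2*t) - 2*e^(t) + 1)

E[X^5] = d^5M/dt^5 |_{t=0} = -1 + 31/p - 180/p^2 + 390/p^3 - 360/p^4 + 120/p^5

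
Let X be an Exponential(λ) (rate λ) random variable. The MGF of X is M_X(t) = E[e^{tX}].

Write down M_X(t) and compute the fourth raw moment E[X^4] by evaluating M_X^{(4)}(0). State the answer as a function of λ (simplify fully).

E[X^4] = d^4M/dt^4 |_{t=0} = 24/λ^4

M_X(t) = λ/(λ - t)
dM/dt = λ/(λ^2 - 2*λ*t + t^2)
d^2M/dt^2 = -2*λ/(-λ^3 + 3*λ^2*t - 3*λ*t^2 + t^3)
d^3M/dt^3 = 6*λ/(λ^4 - 4*λ^3*t + 6*λ^2*t^2 - 4*λ*t^3 + t^4)
d^4M/dt^4 = -24*λ/(-λ^5 + 5*λ^4*t - 10*λ^3*t^2 + 10*λ^2*t^3 - 5*λ*t^4 + t^5)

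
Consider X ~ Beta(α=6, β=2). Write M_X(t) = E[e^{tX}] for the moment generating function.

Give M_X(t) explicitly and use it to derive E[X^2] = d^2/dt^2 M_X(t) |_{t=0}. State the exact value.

M_X(t) = ₁F₁(6; 8; t)
M′(t) = 3*₁F₁(7; 9; t)/4
M′′(t) = 7*₁F₁(8; 10; t)/12

E[X^2] = M′′(0) = 7/12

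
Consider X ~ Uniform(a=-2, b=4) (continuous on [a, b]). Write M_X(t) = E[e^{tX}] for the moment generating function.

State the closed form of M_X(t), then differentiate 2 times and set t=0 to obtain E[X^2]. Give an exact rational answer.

M_X(t) = (e^(4*t) - e^(-2*t))/(6*t)
dM/dt = (4*t*e^(6*t) + 2*t - e^(6*t) + 1)*e^(-2*t)/(6*t^2)
d^2M/dt^2 = (8*t^2*e^(6*t) - 2*t^2 - 4*t*e^(6*t) - 2*t + e^(6*t) - 1)*e^(-2*t)/(3*t^3)

E[X^2] = d^2M/dt^2 |_{t=0} = 4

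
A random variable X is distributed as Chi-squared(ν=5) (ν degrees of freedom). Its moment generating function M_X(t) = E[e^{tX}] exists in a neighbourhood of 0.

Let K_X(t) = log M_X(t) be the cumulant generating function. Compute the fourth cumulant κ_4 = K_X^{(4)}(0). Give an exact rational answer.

κ_4 = K^(4)(0) = 240

M_X(t) = (1 - 2*t)^(-5/2)
K_X(t) = log M_X(t) = -5*log(1 - 2*t)/2
K^(4)(t) = 240/(16*t^4 - 32*t^3 + 24*t^2 - 8*t + 1)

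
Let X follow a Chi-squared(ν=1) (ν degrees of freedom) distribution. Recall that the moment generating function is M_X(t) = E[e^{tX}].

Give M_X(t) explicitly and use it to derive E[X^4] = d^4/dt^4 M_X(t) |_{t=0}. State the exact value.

E[X^4] = M′′′′(0) = 105

M_X(t) = 1/√(1 - 2*t)
M′(t) = -1/(2*t*√(1 - 2*t) - √(1 - 2*t))
M′′(t) = 3/(4*t^2*√(1 - 2*t) - 4*t*√(1 - 2*t) + √(1 - 2*t))
M′′′(t) = -15/(8*t^3*√(1 - 2*t) - 12*t^2*√(1 - 2*t) + 6*t*√(1 - 2*t) - √(1 - 2*t))
M′′′′(t) = 105/(16*t^4*√(1 - 2*t) - 32*t^3*√(1 - 2*t) + 24*t^2*√(1 - 2*t) - 8*t*√(1 - 2*t) + √(1 - 2*t))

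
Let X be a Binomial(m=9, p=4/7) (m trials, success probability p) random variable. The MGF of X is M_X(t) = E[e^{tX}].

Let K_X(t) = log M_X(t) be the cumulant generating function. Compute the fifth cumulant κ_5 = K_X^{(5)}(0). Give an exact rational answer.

M_X(t) = (4*e^(t)/7 + 3/7)^9
K_X(t) = log M_X(t) = 9*log(4*e^(t)/7 + 3/7)
K′(t) = 36*e^(t)/(4*e^(t) + 3)
K′′(t) = 108*e^(t)/(16*e^(2*t) + 24*e^(t) + 9)
K′′′(t) = (-432*e^(2*t) + 324*e^(t))/(64*e^(3*t) + 144*e^(2*t) + 108*e^(t) + 27)
K′′′′(t) = (1728*e^(3*t) - 5184*e^(2*t) + 972*e^(t))/(256*e^(4*t) + 768*e^(3*t) + 864*e^(2*t) + 432*e^(t) + 81)
K′′′′′(t) = (-6912*e^(4*t) + 57024*e^(3*t) - 42768*e^(2*t) + 2916*e^(t))/(1024*e^(5*t) + 3840*e^(4*t) + 5760*e^(3*t) + 4320*e^(2*t) + 1620*e^(t) + 243)

κ_5 = K′′′′′(0) = 10260/16807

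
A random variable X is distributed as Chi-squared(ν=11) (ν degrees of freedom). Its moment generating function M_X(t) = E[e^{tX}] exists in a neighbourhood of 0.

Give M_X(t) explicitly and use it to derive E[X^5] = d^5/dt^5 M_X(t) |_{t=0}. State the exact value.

E[X^5] = M^(5)(0) = 692835

M_X(t) = (1 - 2*t)^(-11/2)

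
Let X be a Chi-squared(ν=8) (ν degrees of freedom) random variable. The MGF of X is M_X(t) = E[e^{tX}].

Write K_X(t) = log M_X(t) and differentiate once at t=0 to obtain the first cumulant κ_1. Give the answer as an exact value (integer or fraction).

M_X(t) = (1 - 2*t)^(-4)
K_X(t) = log M_X(t) = -4*log(1 - 2*t)
dK/dt = -8/(2*t - 1)

κ_1 = dK/dt |_{t=0} = 8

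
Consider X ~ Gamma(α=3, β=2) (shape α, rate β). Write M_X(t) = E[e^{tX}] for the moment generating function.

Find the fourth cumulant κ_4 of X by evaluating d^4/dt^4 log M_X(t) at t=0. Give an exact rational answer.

M_X(t) = 8/(2 - t)^3
K_X(t) = log M_X(t) = -3*log(2 - t) + 3*log(2)
K^(4)(t) = 18/(t^4 - 8*t^3 + 24*t^2 - 32*t + 16)

κ_4 = K^(4)(0) = 9/8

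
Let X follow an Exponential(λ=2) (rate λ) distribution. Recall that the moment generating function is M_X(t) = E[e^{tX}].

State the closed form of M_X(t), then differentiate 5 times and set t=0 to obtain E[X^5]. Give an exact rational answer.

E[X^5] = M′′′′′(0) = 15/4

M_X(t) = 2/(2 - t)
M′(t) = 2/(t^2 - 4*t + 4)
M′′(t) = -4/(t^3 - 6*t^2 + 12*t - 8)
M′′′(t) = 12/(t^4 - 8*t^3 + 24*t^2 - 32*t + 16)
M′′′′(t) = -48/(t^5 - 10*t^4 + 40*t^3 - 80*t^2 + 80*t - 32)
M′′′′′(t) = 240/(t^6 - 12*t^5 + 60*t^4 - 160*t^3 + 240*t^2 - 192*t + 64)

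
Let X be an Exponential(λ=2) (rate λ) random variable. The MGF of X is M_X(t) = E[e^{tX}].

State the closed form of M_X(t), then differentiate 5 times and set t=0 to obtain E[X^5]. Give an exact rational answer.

M_X(t) = 2/(2 - t)
D^5[M](t) = 240/(t^6 - 12*t^5 + 60*t^4 - 160*t^3 + 240*t^2 - 192*t + 64)

E[X^5] = D^5[M](0) = 15/4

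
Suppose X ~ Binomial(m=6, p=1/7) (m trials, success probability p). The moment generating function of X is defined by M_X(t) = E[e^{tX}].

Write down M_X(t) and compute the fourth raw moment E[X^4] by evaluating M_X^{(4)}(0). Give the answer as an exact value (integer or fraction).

E[X^4] = M′′′′(0) = 17748/2401

M_X(t) = (e^(t)/7 + 6/7)^6
M′(t) = 6*e^(6*t)/117649 + 180*e^(5*t)/117649 + 2160*e^(4*t)/117649 + 12960*e^(3*t)/117649 + 38880*e^(2*t)/117649 + 46656*e^(t)/117649
M′′(t) = 36*e^(6*t)/117649 + 900*e^(5*t)/117649 + 8640*e^(4*t)/117649 + 38880*e^(3*t)/117649 + 77760*e^(2*t)/117649 + 46656*e^(t)/117649
M′′′(t) = 216*e^(6*t)/117649 + 4500*e^(5*t)/117649 + 34560*e^(4*t)/117649 + 116640*e^(3*t)/117649 + 155520*e^(2*t)/117649 + 46656*e^(t)/117649
M′′′′(t) = 1296*e^(6*t)/117649 + 22500*e^(5*t)/117649 + 138240*e^(4*t)/117649 + 349920*e^(3*t)/117649 + 311040*e^(2*t)/117649 + 46656*e^(t)/117649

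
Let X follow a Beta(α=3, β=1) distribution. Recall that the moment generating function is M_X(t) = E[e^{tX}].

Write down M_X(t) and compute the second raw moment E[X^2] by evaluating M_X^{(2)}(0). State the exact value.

E[X^2] = d^2M/dt^2 |_{t=0} = 3/5

M_X(t) = ₁F₁(3; 4; t)
dM/dt = 3*₁F₁(4; 5; t)/4
d^2M/dt^2 = 3*₁F₁(5; 6; t)/5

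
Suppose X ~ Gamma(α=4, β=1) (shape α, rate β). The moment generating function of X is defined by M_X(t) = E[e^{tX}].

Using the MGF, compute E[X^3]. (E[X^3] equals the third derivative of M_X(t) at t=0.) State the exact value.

M_X(t) = (1 - t)^(-4)
M′(t) = -4/(t^5 - 5*t^4 + 10*t^3 - 10*t^2 + 5*t - 1)
M′′(t) = 20/(t^6 - 6*t^5 + 15*t^4 - 20*t^3 + 15*t^2 - 6*t + 1)
M′′′(t) = -120/(t^7 - 7*t^6 + 21*t^5 - 35*t^4 + 35*t^3 - 21*t^2 + 7*t - 1)

E[X^3] = M′′′(0) = 120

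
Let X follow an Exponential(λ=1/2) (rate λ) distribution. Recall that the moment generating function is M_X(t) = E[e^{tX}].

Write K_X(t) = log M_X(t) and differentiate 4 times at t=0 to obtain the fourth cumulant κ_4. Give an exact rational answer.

M_X(t) = 1/(2*(1/2 - t))
K_X(t) = log M_X(t) = -log(1/2 - t) - log(2)
dK/dt = -2/(2*t - 1)
d^2K/dt^2 = 4/(4*t^2 - 4*t + 1)
d^3K/dt^3 = -16/(8*t^3 - 12*t^2 + 6*t - 1)
d^4K/dt^4 = 96/(16*t^4 - 32*t^3 + 24*t^2 - 8*t + 1)

κ_4 = d^4K/dt^4 |_{t=0} = 96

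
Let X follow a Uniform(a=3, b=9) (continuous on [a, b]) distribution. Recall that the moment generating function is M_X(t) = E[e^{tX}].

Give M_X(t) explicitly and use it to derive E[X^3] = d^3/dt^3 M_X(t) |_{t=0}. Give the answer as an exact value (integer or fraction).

E[X^3] = M^(3)(0) = 270

M_X(t) = (e^(9*t) - e^(3*t))/(6*t)
M^(3)(t) = (243*t^3*e^(9*t) - 9*t^3*e^(3*t) - 81*t^2*e^(9*t) + 9*t^2*e^(3*t) + 18*t*e^(9*t) - 6*t*e^(3*t) - 2*e^(9*t) + 2*e^(3*t))/(2*t^4)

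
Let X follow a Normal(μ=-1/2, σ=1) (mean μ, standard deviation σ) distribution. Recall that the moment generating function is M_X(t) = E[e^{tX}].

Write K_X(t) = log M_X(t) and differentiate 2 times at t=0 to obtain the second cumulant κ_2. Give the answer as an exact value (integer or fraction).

κ_2 = D^2[K](0) = 1

M_X(t) = e^(t^2/2 - t/2)
K_X(t) = log M_X(t) = t^2/2 - t/2
D^2[K](t) = 1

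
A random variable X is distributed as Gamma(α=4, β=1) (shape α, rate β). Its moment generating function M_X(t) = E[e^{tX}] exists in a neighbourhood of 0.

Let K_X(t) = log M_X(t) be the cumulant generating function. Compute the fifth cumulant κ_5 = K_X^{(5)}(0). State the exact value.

κ_5 = d^5K/dt^5 |_{t=0} = 96

M_X(t) = (1 - t)^(-4)
K_X(t) = log M_X(t) = -4*log(1 - t)
dK/dt = -4/(t - 1)
d^2K/dt^2 = 4/(t^2 - 2*t + 1)
d^3K/dt^3 = -8/(t^3 - 3*t^2 + 3*t - 1)
d^4K/dt^4 = 24/(t^4 - 4*t^3 + 6*t^2 - 4*t + 1)
d^5K/dt^5 = -96/(t^5 - 5*t^4 + 10*t^3 - 10*t^2 + 5*t - 1)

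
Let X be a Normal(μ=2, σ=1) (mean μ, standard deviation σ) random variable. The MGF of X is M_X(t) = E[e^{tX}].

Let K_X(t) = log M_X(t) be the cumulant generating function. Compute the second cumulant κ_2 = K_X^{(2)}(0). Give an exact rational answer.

M_X(t) = e^(t^2/2 + 2*t)
K_X(t) = log M_X(t) = t^2/2 + 2*t
K′(t) = t + 2
K′′(t) = 1

κ_2 = K′′(0) = 1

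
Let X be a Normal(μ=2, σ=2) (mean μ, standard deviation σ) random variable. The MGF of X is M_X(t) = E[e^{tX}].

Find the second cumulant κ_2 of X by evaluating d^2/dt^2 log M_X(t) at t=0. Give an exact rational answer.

M_X(t) = e^(2*t^2 + 2*t)
K_X(t) = log M_X(t) = 2*t^2 + 2*t
dK/dt = 4*t + 2
d^2K/dt^2 = 4

κ_2 = d^2K/dt^2 |_{t=0} = 4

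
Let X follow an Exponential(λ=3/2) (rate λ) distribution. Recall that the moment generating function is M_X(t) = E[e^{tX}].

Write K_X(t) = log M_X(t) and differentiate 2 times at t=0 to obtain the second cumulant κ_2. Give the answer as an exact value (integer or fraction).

κ_2 = K′′(0) = 4/9

M_X(t) = 3/(2*(3/2 - t))
K_X(t) = log M_X(t) = -log(3/2 - t) - log(2) + log(3)
K′(t) = -2/(2*t - 3)
K′′(t) = 4/(4*t^2 - 12*t + 9)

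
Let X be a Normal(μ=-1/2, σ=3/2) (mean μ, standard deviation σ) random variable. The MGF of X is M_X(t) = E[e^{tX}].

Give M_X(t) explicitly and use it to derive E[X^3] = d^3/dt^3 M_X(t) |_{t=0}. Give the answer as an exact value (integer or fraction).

M_X(t) = e^(9*t^2/8 - t/2)
M′(t) = 9*t*e^(-t/2)*e^(9*t^2/8)/4 - e^(-t/2)*e^(9*t^2/8)/2
M′′(t) = (81*t^2*e^(9*t^2/8) - 36*t*e^(9*t^2/8) + 40*e^(9*t^2/8))*e^(-t/2)/16
M′′′(t) = (729*t^3*e^(9*t^2/8) - 486*t^2*e^(9*t^2/8) + 1080*t*e^(9*t^2/8) - 224*e^(9*t^2/8))*e^(-t/2)/64

E[X^3] = M′′′(0) = -7/2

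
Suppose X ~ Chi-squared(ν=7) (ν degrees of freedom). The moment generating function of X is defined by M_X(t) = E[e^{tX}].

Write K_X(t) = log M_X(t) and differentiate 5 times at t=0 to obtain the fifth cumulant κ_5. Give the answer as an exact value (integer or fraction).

M_X(t) = (1 - 2*t)^(-7/2)
K_X(t) = log M_X(t) = -7*log(1 - 2*t)/2
K^(5)(t) = -2688/(32*t^5 - 80*t^4 + 80*t^3 - 40*t^2 + 10*t - 1)

κ_5 = K^(5)(0) = 2688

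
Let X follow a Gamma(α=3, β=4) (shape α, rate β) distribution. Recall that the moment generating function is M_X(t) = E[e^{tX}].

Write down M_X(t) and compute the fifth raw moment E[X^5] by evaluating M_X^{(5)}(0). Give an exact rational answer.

E[X^5] = M^(5)(0) = 315/128

M_X(t) = 64/(4 - t)^3
M^(5)(t) = 161280/(t^8 - 32*t^7 + 448*t^6 - 3584*t^5 + 17920*t^4 - 57344*t^3 + 114688*t^2 - 131072*t + 65536)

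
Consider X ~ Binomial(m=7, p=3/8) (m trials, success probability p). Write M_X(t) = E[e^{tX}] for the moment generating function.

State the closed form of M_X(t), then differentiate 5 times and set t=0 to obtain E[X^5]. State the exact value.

M_X(t) = (3*e^(t)/8 + 5/8)^7

E[X^5] = M′′′′′(0) = 2264577/4096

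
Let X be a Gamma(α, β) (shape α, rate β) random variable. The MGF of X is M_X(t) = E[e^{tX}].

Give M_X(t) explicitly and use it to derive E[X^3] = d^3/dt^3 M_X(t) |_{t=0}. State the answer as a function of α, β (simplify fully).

M_X(t) = (β/(β - t))^α
D^3[M](t) = (-α^3*β^α*(1/(β - t))^α - 3*α^2*β^α*(1/(β - t))^α - 2*α*β^α*(1/(β - t))^α)/(-β^3 + 3*β^2*t - 3*β*t^2 + t^3)

E[X^3] = D^3[M](0) = α*(α^2 + 3*α + 2)/β^3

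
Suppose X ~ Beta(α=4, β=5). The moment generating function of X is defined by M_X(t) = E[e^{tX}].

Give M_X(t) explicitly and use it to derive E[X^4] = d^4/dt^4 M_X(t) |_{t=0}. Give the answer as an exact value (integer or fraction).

M_X(t) = ₁F₁(4; 9; t)
D^4[M](t) = 7*₁F₁(8; 13; t)/99

E[X^4] = D^4[M](0) = 7/99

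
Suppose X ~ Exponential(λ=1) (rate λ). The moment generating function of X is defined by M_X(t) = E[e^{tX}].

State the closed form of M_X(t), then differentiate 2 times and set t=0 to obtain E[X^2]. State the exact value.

E[X^2] = D^2[M](0) = 2

M_X(t) = 1/(1 - t)
D^2[M](t) = -2/(t^3 - 3*t^2 + 3*t - 1)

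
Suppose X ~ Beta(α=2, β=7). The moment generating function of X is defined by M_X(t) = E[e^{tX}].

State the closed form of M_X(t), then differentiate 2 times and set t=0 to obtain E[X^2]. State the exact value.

E[X^2] = d^2M/dt^2 |_{t=0} = 1/15

M_X(t) = ₁F₁(2; 9; t)
dM/dt = 2*₁F₁(3; 10; t)/9
d^2M/dt^2 = ₁F₁(4; 11; t)/15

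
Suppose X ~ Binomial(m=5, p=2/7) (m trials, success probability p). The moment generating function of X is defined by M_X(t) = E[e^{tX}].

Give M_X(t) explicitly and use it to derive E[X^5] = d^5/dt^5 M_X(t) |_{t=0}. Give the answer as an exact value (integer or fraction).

E[X^5] = d^5M/dt^5 |_{t=0} = 1161850/16807

M_X(t) = (2*e^(t)/7 + 5/7)^5
dM/dt = 160*e^(5*t)/16807 + 1600*e^(4*t)/16807 + 6000*e^(3*t)/16807 + 10000*e^(2*t)/16807 + 6250*e^(t)/16807
d^2M/dt^2 = 800*e^(5*t)/16807 + 6400*e^(4*t)/16807 + 18000*e^(3*t)/16807 + 20000*e^(2*t)/16807 + 6250*e^(t)/16807
d^3M/dt^3 = 4000*e^(5*t)/16807 + 25600*e^(4*t)/16807 + 54000*e^(3*t)/16807 + 40000*e^(2*t)/16807 + 6250*e^(t)/16807
d^4M/dt^4 = 20000*e^(5*t)/16807 + 102400*e^(4*t)/16807 + 162000*e^(3*t)/16807 + 80000*e^(2*t)/16807 + 6250*e^(t)/16807
d^5M/dt^5 = 100000*e^(5*t)/16807 + 409600*e^(4*t)/16807 + 486000*e^(3*t)/16807 + 160000*e^(2*t)/16807 + 6250*e^(t)/16807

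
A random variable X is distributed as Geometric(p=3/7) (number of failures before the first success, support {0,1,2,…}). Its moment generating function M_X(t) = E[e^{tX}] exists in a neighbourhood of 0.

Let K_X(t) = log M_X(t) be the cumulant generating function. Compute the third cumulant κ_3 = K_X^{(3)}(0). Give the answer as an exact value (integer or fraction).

κ_3 = K′′′(0) = 308/27

M_X(t) = 3/(7*(1 - 4*e^(t)/7))
K_X(t) = log M_X(t) = -log(1 - 4*e^(t)/7) - log(7) + log(3)
K′(t) = -4*e^(t)/(4*e^(t) - 7)
K′′(t) = 28*e^(t)/(16*e^(2*t) - 56*e^(t) + 49)
K′′′(t) = (-112*e^(2*t) - 196*e^(t))/(64*e^(3*t) - 336*e^(2*t) + 588*e^(t) - 343)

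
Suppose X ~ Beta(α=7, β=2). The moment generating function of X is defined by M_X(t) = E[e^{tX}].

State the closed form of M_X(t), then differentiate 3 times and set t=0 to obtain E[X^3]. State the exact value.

E[X^3] = M′′′(0) = 28/55

M_X(t) = ₁F₁(7; 9; t)
M′(t) = 7*₁F₁(8; 10; t)/9
M′′(t) = 28*₁F₁(9; 11; t)/45
M′′′(t) = 28*₁F₁(10; 12; t)/55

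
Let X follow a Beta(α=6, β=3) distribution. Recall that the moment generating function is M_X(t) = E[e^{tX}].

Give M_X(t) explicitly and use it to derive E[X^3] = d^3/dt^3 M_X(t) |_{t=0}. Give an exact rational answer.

E[X^3] = d^3M/dt^3 |_{t=0} = 56/165

M_X(t) = ₁F₁(6; 9; t)
dM/dt = 2*₁F₁(7; 10; t)/3
d^2M/dt^2 = 7*₁F₁(8; 11; t)/15
d^3M/dt^3 = 56*₁F₁(9; 12; t)/165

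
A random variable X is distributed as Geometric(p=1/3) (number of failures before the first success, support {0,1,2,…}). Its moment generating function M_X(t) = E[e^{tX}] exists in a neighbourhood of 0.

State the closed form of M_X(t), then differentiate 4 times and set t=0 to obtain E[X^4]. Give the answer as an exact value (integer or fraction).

E[X^4] = M′′′′(0) = 730

M_X(t) = 1/(3*(1 - 2*e^(t)/3))
M′(t) = 2*e^(t)/(4*e^(2*t) - 12*e^(t) + 9)
M′′(t) = (-4*e^(2*t) - 6*e^(t))/(8*e^(3*t) - 36*e^(2*t) + 54*e^(t) - 27)
M′′′(t) = (8*e^(3*t) + 48*e^(2*t) + 18*e^(t))/(16*e^(4*t) - 96*e^(3*t) + 216*e^(2*t) - 216*e^(t) + 81)
M′′′′(t) = (-16*e^(4*t) - 264*e^(3*t) - 396*e^(2*t) - 54*e^(t))/(32*e^(5*t) - 240*e^(4*t) + 720*e^(3*t) - 1080*e^(2*t) + 810*e^(t) - 243)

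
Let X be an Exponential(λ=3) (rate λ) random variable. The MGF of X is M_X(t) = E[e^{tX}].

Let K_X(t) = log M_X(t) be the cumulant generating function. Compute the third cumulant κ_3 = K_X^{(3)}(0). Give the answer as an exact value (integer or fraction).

κ_3 = d^3K/dt^3 |_{t=0} = 2/27

M_X(t) = 3/(3 - t)
K_X(t) = log M_X(t) = -log(3 - t) + log(3)
dK/dt = -1/(t - 3)
d^2K/dt^2 = 1/(t^2 - 6*t + 9)
d^3K/dt^3 = -2/(t^3 - 9*t^2 + 27*t - 27)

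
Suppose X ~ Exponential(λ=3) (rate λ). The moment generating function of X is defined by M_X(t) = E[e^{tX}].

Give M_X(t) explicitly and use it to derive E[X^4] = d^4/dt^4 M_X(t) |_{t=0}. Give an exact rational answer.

M_X(t) = 3/(3 - t)
dM/dt = 3/(t^2 - 6*t + 9)
d^2M/dt^2 = -6/(t^3 - 9*t^2 + 27*t - 27)
d^3M/dt^3 = 18/(t^4 - 12*t^3 + 54*t^2 - 108*t + 81)
d^4M/dt^4 = -72/(t^5 - 15*t^4 + 90*t^3 - 270*t^2 + 405*t - 243)

E[X^4] = d^4M/dt^4 |_{t=0} = 8/27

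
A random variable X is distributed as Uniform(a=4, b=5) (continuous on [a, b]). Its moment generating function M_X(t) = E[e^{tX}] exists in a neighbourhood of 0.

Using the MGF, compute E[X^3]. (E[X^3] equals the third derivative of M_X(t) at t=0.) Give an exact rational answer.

M_X(t) = (e^(5*t) - e^(4*t))/t
M^(3)(t) = (125*t^3*e^(5*t) - 64*t^3*e^(4*t) - 75*t^2*e^(5*t) + 48*t^2*e^(4*t) + 30*t*e^(5*t) - 24*t*e^(4*t) - 6*e^(5*t) + 6*e^(4*t))/t^4

E[X^3] = M^(3)(0) = 369/4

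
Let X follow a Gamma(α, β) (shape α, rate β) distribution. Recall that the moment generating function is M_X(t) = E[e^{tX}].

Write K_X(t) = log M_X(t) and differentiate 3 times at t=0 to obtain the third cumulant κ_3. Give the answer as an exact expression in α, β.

M_X(t) = (β/(β - t))^α
K_X(t) = log M_X(t) = α*(log(β) - log(β - t))
K^(3)(t) = -2*α/(-β^3 + 3*β^2*t - 3*β*t^2 + t^3)

κ_3 = K^(3)(0) = 2*α/β^3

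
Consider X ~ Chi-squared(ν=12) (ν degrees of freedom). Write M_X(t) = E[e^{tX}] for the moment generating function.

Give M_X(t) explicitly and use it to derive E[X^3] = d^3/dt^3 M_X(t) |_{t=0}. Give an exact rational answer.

M_X(t) = (1 - 2*t)^(-6)
M^(3)(t) = -2688/(512*t^9 - 2304*t^8 + 4608*t^7 - 5376*t^6 + 4032*t^5 - 2016*t^4 + 672*t^3 - 144*t^2 + 18*t - 1)

E[X^3] = M^(3)(0) = 2688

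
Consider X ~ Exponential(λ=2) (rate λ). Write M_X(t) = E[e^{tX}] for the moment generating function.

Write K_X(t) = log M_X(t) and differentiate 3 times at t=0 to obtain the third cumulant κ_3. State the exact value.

κ_3 = K′′′(0) = 1/4

M_X(t) = 2/(2 - t)
K_X(t) = log M_X(t) = -log(2 - t) + log(2)
K′(t) = -1/(t - 2)
K′′(t) = 1/(t^2 - 4*t + 4)
K′′′(t) = -2/(t^3 - 6*t^2 + 12*t - 8)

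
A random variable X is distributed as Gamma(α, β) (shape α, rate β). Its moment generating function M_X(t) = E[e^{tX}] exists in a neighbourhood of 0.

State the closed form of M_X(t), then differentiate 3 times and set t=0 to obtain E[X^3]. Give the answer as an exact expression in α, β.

E[X^3] = d^3M/dt^3 |_{t=0} = α*(α^2 + 3*α + 2)/β^3

M_X(t) = (β/(β - t))^α
dM/dt = -α*β^α*(1/(β - t))^α/(-β + t)
d^2M/dt^2 = (α^2*β^α*(1/(β - t))^α + α*β^α*(1/(β - t))^α)/(β^2 - 2*β*t + t^2)
d^3M/dt^3 = (-α^3*β^α*(1/(β - t))^α - 3*α^2*β^α*(1/(β - t))^α - 2*α*β^α*(1/(β - t))^α)/(-β^3 + 3*β^2*t - 3*β*t^2 + t^3)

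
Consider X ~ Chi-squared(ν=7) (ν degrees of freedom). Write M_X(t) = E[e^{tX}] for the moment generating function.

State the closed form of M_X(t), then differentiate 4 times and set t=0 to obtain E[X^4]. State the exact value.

E[X^4] = M′′′′(0) = 9009

M_X(t) = (1 - 2*t)^(-7/2)
M′(t) = 7/(16*t^4*√(1 - 2*t) - 32*t^3*√(1 - 2*t) + 24*t^2*√(1 - 2*t) - 8*t*√(1 - 2*t) + √(1 - 2*t))
M′′(t) = -63/(32*t^5*√(1 - 2*t) - 80*t^4*√(1 - 2*t) + 80*t^3*√(1 - 2*t) - 40*t^2*√(1 - 2*t) + 10*t*√(1 - 2*t) - √(1 - 2*t))
M′′′(t) = 693/(64*t^6*√(1 - 2*t) - 192*t^5*√(1 - 2*t) + 240*t^4*√(1 - 2*t) - 160*t^3*√(1 - 2*t) + 60*t^2*√(1 - 2*t) - 12*t*√(1 - 2*t) + √(1 - 2*t))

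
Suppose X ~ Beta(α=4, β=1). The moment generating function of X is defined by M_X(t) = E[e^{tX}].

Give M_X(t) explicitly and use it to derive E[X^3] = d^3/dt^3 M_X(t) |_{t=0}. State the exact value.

E[X^3] = M′′′(0) = 4/7

M_X(t) = ₁F₁(4; 5; t)
M′(t) = 4*₁F₁(5; 6; t)/5
M′′(t) = 2*₁F₁(6; 7; t)/3
M′′′(t) = 4*₁F₁(7; 8; t)/7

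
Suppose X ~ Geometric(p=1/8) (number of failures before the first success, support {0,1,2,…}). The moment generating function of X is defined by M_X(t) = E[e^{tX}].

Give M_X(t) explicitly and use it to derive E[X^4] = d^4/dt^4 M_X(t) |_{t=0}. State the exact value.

E[X^4] = D^4[M](0) = 70665

M_X(t) = 1/(8*(1 - 7*e^(t)/8))
D^4[M](t) = (-2401*e^(4*t) - 30184*e^(3*t) - 34496*e^(2*t) - 3584*e^(t))/(16807*e^(5*t) - 96040*e^(4*t) + 219520*e^(3*t) - 250880*e^(2*t) + 143360*e^(t) - 32768)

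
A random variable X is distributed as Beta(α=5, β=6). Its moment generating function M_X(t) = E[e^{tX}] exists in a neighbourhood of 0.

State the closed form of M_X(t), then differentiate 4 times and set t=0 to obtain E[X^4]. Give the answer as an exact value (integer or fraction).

M_X(t) = ₁F₁(5; 11; t)
dM/dt = 5*₁F₁(6; 12; t)/11
d^2M/dt^2 = 5*₁F₁(7; 13; t)/22
d^3M/dt^3 = 35*₁F₁(8; 14; t)/286
d^4M/dt^4 = 10*₁F₁(9; 15; t)/143

E[X^4] = d^4M/dt^4 |_{t=0} = 10/143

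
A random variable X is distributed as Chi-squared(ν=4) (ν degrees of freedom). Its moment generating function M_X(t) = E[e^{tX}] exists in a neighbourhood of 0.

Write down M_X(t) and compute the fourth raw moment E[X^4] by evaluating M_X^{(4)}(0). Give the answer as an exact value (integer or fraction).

E[X^4] = M′′′′(0) = 1920

M_X(t) = (1 - 2*t)^(-2)
M′(t) = -4/(8*t^3 - 12*t^2 + 6*t - 1)
M′′(t) = 24/(16*t^4 - 32*t^3 + 24*t^2 - 8*t + 1)
M′′′(t) = -192/(32*t^5 - 80*t^4 + 80*t^3 - 40*t^2 + 10*t - 1)
M′′′′(t) = 1920/(64*t^6 - 192*t^5 + 240*t^4 - 160*t^3 + 60*t^2 - 12*t + 1)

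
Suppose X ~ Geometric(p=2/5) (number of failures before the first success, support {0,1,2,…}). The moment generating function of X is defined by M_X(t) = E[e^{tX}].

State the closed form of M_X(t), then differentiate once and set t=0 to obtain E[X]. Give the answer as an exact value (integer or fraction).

M_X(t) = 2/(5*(1 - 3*e^(t)/5))
D[M](t) = 6*e^(t)/(9*e^(2*t) - 30*e^(t) + 25)

E[X] = D[M](0) = 3/2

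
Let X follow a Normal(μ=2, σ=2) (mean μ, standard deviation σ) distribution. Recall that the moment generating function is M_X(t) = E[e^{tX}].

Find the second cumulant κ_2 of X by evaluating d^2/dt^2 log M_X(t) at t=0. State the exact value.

M_X(t) = e^(2*t^2 + 2*t)
K_X(t) = log M_X(t) = 2*t^2 + 2*t
K′(t) = 4*t + 2
K′′(t) = 4

κ_2 = K′′(0) = 4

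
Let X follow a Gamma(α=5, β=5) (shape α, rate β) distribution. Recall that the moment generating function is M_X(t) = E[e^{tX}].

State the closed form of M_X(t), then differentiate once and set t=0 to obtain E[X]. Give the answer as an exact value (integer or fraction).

E[X] = M^(1)(0) = 1

M_X(t) = 3125/(5 - t)^5
M^(1)(t) = 15625/(t^6 - 30*t^5 + 375*t^4 - 2500*t^3 + 9375*t^2 - 18750*t + 15625)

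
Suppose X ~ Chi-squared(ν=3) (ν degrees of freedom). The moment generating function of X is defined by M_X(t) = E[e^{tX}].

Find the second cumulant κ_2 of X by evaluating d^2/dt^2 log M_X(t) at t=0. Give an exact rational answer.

κ_2 = d^2K/dt^2 |_{t=0} = 6

M_X(t) = (1 - 2*t)^(-3/2)
K_X(t) = log M_X(t) = -3*log(1 - 2*t)/2
dK/dt = -3/(2*t - 1)
d^2K/dt^2 = 6/(4*t^2 - 4*t + 1)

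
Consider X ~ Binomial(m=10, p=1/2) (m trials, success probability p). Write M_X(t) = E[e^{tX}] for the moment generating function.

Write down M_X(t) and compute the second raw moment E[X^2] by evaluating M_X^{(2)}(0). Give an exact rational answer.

M_X(t) = (e^(t)/2 + 1/2)^10

E[X^2] = M^(2)(0) = 55/2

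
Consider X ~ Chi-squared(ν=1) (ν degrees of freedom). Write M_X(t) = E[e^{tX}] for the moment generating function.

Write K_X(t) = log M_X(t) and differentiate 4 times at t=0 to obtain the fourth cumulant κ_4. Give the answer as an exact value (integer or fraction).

κ_4 = d^4K/dt^4 |_{t=0} = 48

M_X(t) = 1/√(1 - 2*t)
K_X(t) = log M_X(t) = -log(1 - 2*t)/2
dK/dt = -1/(2*t - 1)
d^2K/dt^2 = 2/(4*t^2 - 4*t + 1)
d^3K/dt^3 = -8/(8*t^3 - 12*t^2 + 6*t - 1)
d^4K/dt^4 = 48/(16*t^4 - 32*t^3 + 24*t^2 - 8*t + 1)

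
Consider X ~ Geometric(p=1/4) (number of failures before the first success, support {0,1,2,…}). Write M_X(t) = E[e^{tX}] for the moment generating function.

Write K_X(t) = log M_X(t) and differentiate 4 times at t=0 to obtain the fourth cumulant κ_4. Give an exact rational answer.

κ_4 = K′′′′(0) = 876

M_X(t) = 1/(4*(1 - 3*e^(t)/4))
K_X(t) = log M_X(t) = -log(1 - 3*e^(t)/4) - 2*log(2)
K′(t) = -3*e^(t)/(3*e^(t) - 4)
K′′(t) = 12*e^(t)/(9*e^(2*t) - 24*e^(t) + 16)
K′′′(t) = (-36*e^(2*t) - 48*e^(t))/(27*e^(3*t) - 108*e^(2*t) + 144*e^(t) - 64)
K′′′′(t) = (108*e^(3*t) + 576*e^(2*t) + 192*e^(t))/(81*e^(4*t) - 432*e^(3*t) + 864*e^(2*t) - 768*e^(t) + 256)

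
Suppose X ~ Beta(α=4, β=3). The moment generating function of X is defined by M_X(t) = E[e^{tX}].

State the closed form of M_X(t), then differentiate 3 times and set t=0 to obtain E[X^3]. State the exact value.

E[X^3] = M^(3)(0) = 5/21

M_X(t) = ₁F₁(4; 7; t)
M^(3)(t) = 5*₁F₁(7; 10; t)/21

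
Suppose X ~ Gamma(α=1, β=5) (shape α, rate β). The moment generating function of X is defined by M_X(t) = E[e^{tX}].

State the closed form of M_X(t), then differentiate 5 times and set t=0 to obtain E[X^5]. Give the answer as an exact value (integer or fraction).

E[X^5] = D^5[M](0) = 24/625

M_X(t) = 5/(5 - t)
D^5[M](t) = 600/(t^6 - 30*t^5 + 375*t^4 - 2500*t^3 + 9375*t^2 - 18750*t + 15625)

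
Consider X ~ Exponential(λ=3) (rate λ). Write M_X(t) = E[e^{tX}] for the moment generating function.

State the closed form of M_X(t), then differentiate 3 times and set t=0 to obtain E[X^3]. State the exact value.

E[X^3] = M^(3)(0) = 2/9

M_X(t) = 3/(3 - t)
M^(3)(t) = 18/(t^4 - 12*t^3 + 54*t^2 - 108*t + 81)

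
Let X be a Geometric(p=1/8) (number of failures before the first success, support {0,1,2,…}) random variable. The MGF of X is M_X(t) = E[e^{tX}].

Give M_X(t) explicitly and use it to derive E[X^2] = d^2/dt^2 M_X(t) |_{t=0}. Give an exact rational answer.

E[X^2] = D^2[M](0) = 105

M_X(t) = 1/(8*(1 - 7*e^(t)/8))
D^2[M](t) = (-49*e^(2*t) - 56*e^(t))/(343*e^(3*t) - 1176*e^(2*t) + 1344*e^(t) - 512)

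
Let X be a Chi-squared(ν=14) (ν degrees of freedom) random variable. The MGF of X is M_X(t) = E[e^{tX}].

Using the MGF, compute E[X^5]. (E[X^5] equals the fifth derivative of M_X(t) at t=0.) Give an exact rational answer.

E[X^5] = D^5[M](0) = 1774080

M_X(t) = (1 - 2*t)^(-7)
D^5[M](t) = 1774080/(4096*t^12 - 24576*t^11 + 67584*t^10 - 112640*t^9 + 126720*t^8 - 101376*t^7 + 59136*t^6 - 25344*t^5 + 7920*t^4 - 1760*t^3 + 264*t^2 - 24*t + 1)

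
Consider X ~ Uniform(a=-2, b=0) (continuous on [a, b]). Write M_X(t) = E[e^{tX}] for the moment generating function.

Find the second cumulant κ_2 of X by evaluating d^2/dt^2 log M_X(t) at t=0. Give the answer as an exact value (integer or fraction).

κ_2 = K^(2)(0) = 1/3

M_X(t) = (1 - e^(-2*t))/(2*t)
K_X(t) = log M_X(t) = -log(t) + log(1 - e^(-2*t)) - log(2)
K^(2)(t) = (-4*t^2*e^(2*t) + e^(4*t) - 2*e^(2*t) + 1)/(t^2*e^(4*t) - 2*t^2*e^(2*t) + t^2)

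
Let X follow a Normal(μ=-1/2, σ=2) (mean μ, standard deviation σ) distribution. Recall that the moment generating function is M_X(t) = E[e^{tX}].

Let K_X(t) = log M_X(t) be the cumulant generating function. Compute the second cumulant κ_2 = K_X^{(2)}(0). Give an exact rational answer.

M_X(t) = e^(2*t^2 - t/2)
K_X(t) = log M_X(t) = 2*t^2 - t/2
D^2[K](t) = 4

κ_2 = D^2[K](0) = 4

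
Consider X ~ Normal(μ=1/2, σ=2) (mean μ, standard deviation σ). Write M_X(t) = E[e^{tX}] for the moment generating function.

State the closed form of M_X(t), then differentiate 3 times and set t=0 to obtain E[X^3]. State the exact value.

E[X^3] = M′′′(0) = 49/8

M_X(t) = e^(2*t^2 + t/2)
M′(t) = 4*t*e^(t/2)*e^(2*t^2) + e^(t/2)*e^(2*t^2)/2
M′′(t) = 16*t^2*e^(t/2)*e^(2*t^2) + 4*t*e^(t/2)*e^(2*t^2) + 17*e^(t/2)*e^(2*t^2)/4
M′′′(t) = 64*t^3*e^(t/2)*e^(2*t^2) + 24*t^2*e^(t/2)*e^(2*t^2) + 51*t*e^(t/2)*e^(2*t^2) + 49*e^(t/2)*e^(2*t^2)/8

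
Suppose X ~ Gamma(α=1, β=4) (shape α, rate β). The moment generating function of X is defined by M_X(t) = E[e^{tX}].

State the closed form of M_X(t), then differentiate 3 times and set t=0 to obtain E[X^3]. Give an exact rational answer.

M_X(t) = 4/(4 - t)
M^(3)(t) = 24/(t^4 - 16*t^3 + 96*t^2 - 256*t + 256)

E[X^3] = M^(3)(0) = 3/32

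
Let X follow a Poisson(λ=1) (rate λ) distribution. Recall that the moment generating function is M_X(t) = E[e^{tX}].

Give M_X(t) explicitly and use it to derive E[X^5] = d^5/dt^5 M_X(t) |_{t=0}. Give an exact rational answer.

E[X^5] = d^5M/dt^5 |_{t=0} = 52

M_X(t) = e^(e^(t) - 1)
dM/dt = e^(-1)*e^(t)*e^(e^(t))
d^2M/dt^2 = (e^(2*t)*e^(e^(t)) + e^(t)*e^(e^(t)))*e^(-1)
d^3M/dt^3 = (e^(3*t)*e^(e^(t)) + 3*e^(2*t)*e^(e^(t)) + e^(t)*e^(e^(t)))*e^(-1)
d^4M/dt^4 = (e^(4*t)*e^(e^(t)) + 6*e^(3*t)*e^(e^(t)) + 7*e^(2*t)*e^(e^(t)) + e^(t)*e^(e^(t)))*e^(-1)
d^5M/dt^5 = (e^(5*t)*e^(e^(t)) + 10*e^(4*t)*e^(e^(t)) + 25*e^(3*t)*e^(e^(t)) + 15*e^(2*t)*e^(e^(t)) + e^(t)*e^(e^(t)))*e^(-1)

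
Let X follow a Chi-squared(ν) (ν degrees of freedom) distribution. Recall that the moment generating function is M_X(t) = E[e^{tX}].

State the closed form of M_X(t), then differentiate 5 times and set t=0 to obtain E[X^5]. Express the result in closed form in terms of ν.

E[X^5] = D^5[M](0) = ν*(ν^4 + 20*ν^3 + 140*ν^2 + 400*ν + 384)

M_X(t) = (1 - 2*t)^(-ν/2)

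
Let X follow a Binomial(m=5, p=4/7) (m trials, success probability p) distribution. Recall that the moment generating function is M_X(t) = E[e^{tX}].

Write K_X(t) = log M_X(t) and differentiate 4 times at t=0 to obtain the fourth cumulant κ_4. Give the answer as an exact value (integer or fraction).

M_X(t) = (4*e^(t)/7 + 3/7)^5
K_X(t) = log M_X(t) = 5*log(4*e^(t)/7 + 3/7)
K^(4)(t) = (960*e^(3*t) - 2880*e^(2*t) + 540*e^(t))/(256*e^(4*t) + 768*e^(3*t) + 864*e^(2*t) + 432*e^(t) + 81)

κ_4 = K^(4)(0) = -1380/2401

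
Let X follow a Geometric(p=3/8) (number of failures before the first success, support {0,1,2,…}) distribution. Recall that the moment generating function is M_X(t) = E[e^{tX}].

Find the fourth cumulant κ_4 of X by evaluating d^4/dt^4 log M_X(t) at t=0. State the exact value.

κ_4 = D^4[K](0) = 3320/27

M_X(t) = 3/(8*(1 - 5*e^(t)/8))
K_X(t) = log M_X(t) = -log(1 - 5*e^(t)/8) - 3*log(2) + log(3)
D^4[K](t) = (1000*e^(3*t) + 6400*e^(2*t) + 2560*e^(t))/(625*e^(4*t) - 4000*e^(3*t) + 9600*e^(2*t) - 10240*e^(t) + 4096)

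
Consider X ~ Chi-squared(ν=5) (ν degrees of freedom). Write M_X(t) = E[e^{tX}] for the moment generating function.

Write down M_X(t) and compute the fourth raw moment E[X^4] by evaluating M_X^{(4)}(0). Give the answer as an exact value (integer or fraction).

E[X^4] = M′′′′(0) = 3465

M_X(t) = (1 - 2*t)^(-5/2)
M′(t) = -5/(8*t^3*√(1 - 2*t) - 12*t^2*√(1 - 2*t) + 6*t*√(1 - 2*t) - √(1 - 2*t))
M′′(t) = 35/(16*t^4*√(1 - 2*t) - 32*t^3*√(1 - 2*t) + 24*t^2*√(1 - 2*t) - 8*t*√(1 - 2*t) + √(1 - 2*t))
M′′′(t) = -315/(32*t^5*√(1 - 2*t) - 80*t^4*√(1 - 2*t) + 80*t^3*√(1 - 2*t) - 40*t^2*√(1 - 2*t) + 10*t*√(1 - 2*t) - √(1 - 2*t))
M′′′′(t) = 3465/(64*t^6*√(1 - 2*t) - 192*t^5*√(1 - 2*t) + 240*t^4*√(1 - 2*t) - 160*t^3*√(1 - 2*t) + 60*t^2*√(1 - 2*t) - 12*t*√(1 - 2*t) + √(1 - 2*t))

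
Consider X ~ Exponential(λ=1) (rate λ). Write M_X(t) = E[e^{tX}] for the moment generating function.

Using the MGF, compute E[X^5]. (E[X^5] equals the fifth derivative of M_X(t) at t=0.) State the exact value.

M_X(t) = 1/(1 - t)
D^5[M](t) = 120/(t^6 - 6*t^5 + 15*t^4 - 20*t^3 + 15*t^2 - 6*t + 1)

E[X^5] = D^5[M](0) = 120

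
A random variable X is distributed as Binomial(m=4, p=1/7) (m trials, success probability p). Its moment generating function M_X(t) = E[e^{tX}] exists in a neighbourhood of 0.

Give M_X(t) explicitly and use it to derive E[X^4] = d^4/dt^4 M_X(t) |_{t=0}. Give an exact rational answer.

E[X^4] = d^4M/dt^4 |_{t=0} = 6520/2401

M_X(t) = (e^(t)/7 + 6/7)^4
dM/dt = 4*e^(4*t)/2401 + 72*e^(3*t)/2401 + 432*e^(2*t)/2401 + 864*e^(t)/2401
d^2M/dt^2 = 16*e^(4*t)/2401 + 216*e^(3*t)/2401 + 864*e^(2*t)/2401 + 864*e^(t)/2401
d^3M/dt^3 = 64*e^(4*t)/2401 + 648*e^(3*t)/2401 + 1728*e^(2*t)/2401 + 864*e^(t)/2401
d^4M/dt^4 = 256*e^(4*t)/2401 + 1944*e^(3*t)/2401 + 3456*e^(2*t)/2401 + 864*e^(t)/2401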